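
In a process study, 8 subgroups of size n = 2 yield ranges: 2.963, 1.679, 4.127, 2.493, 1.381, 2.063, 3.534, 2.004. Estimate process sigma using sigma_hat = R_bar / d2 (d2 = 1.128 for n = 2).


R_bar = (2.963 + 1.679 + 4.127 + 2.493 + 1.381 + 2.063 + 3.534 + 2.004) / 8
R_bar = 20.244 / 8 = 2.5305
sigma_hat = R_bar / d2 = 2.5305 / 1.128 = 2.2434

2.2434


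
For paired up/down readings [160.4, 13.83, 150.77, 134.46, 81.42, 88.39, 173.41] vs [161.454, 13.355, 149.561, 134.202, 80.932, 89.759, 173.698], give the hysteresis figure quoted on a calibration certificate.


|160.4 - 161.454| = 1.0540
|13.83 - 13.355| = 0.4750
|150.77 - 149.561| = 1.2090
|134.46 - 134.202| = 0.2580
|81.42 - 80.932| = 0.4880
|88.39 - 89.759| = 1.3690
|173.41 - 173.698| = 0.2880
hysteresis = max(diffs) = 1.3690

1.3690


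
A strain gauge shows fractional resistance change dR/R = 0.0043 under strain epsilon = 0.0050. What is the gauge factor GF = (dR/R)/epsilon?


GF = (dR/R) / epsilon
= 0.0043 / 0.0050
= 0.8600

0.8600


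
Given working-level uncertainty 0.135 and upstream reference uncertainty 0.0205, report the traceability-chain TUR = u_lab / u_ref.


TUR = u_lab / u_ref
= 0.135 / 0.0205
= 6.5854

6.5854


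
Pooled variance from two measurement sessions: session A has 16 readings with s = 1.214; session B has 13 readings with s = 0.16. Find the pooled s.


s_p = sqrt(((n1-1)*s1^2 + (n2-1)*s2^2) / (n1+n2-2))
numerator = (16-1)*1.214^2 + (13-1)*0.16^2 = 22.10694 + 0.3072 = 22.41414
denominator = 16 + 13 - 2 = 27
s_p^2 = 22.41414 / 27 = 0.83015333
s_p = sqrt(0.83015333) = 0.9111

0.9111


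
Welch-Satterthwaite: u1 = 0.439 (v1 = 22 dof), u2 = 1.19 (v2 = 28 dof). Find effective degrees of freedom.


uc = sqrt(u1^2 + u2^2) = sqrt(0.439^2 + 1.19^2) = 1.2683931
v_eff = uc^4 / (u1^4/v1 + u2^4/v2)
= 1.2683931^4 / (0.439^4/22 + 1.19^4/28)
= 2.5883052 / 0.073307502
v_eff = 35.3075

35.3075


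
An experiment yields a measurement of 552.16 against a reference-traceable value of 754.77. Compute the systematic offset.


Systematic error = measured - true
= 552.16 - 754.77
= -202.6100

-202.6100


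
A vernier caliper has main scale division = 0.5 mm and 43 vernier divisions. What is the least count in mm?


LC = MSD / n_div
= 0.5 / 43
= 0.0116

0.0116


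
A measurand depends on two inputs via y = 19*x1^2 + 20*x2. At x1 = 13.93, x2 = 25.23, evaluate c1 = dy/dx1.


y = 19*x1^2 + 20*x2
dy/dx1 = 2*19*x1
Evaluate at x1 = 13.93: c1 = 38 * 13.93
c1 = 529.3400

529.3400


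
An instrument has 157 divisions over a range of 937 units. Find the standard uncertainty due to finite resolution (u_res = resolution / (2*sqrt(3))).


resolution = range / divisions
resolution = 937 / 157 = 5.9681529
u_res = resolution / (2*sqrt(3))
u_res = 5.9681529 / 3.4641016
u_res = 1.7229

1.7229


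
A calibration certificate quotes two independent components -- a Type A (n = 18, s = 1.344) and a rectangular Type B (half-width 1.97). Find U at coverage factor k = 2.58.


u_A = s / sqrt(n) = 1.344 / sqrt(18) = 0.31678384
u_B = half_width / sqrt(3) = 1.97 / sqrt(3) = 1.13738
uc = sqrt(u_A^2 + u_B^2) = sqrt(0.31678384^2 + 1.13738^2) = 1.1806715
U = k * uc = 2.58 * 1.1806715
U = 3.0461

3.0461


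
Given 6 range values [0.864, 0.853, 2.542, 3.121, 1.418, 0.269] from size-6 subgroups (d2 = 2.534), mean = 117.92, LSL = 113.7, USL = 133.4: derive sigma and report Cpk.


R_bar = (0.864 + 0.853 + 2.542 + 3.121 + 1.418 + 0.269) / 6 = 1.5111667
sigma = R_bar / d2 = 1.5111667 / 2.534 = 0.59635624
Cp = (USL - LSL)/(6*sigma) = (133.4 - 113.7)/(6*0.59635624) = 5.5057
Cpu = (133.4 - 117.92)/(3*0.59635624) = 8.6525
Cpl = (117.92 - 113.7)/(3*0.59635624) = 2.3588
Cpk = min(Cpu, Cpl) = 2.3588

2.3588


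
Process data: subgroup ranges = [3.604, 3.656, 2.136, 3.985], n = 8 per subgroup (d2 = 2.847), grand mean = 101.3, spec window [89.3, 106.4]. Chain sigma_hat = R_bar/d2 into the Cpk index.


R_bar = (3.604 + 3.656 + 2.136 + 3.985) / 4 = 3.34525
sigma = R_bar / d2 = 3.34525 / 2.847 = 1.1750088
Cp = (USL - LSL)/(6*sigma) = (106.4 - 89.3)/(6*1.1750088) = 2.4255
Cpu = (106.4 - 101.3)/(3*1.1750088) = 1.4468
Cpl = (101.3 - 89.3)/(3*1.1750088) = 3.4042
Cpk = min(Cpu, Cpl) = 1.4468

1.4468


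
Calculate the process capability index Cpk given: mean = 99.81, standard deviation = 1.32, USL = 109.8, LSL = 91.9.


Cpu = (USL - mean) / (3*sigma) = (109.8 - 99.81) / (3*1.32) = 2.5227
Cpl = (mean - LSL) / (3*sigma) = (99.81 - 91.9) / (3*1.32) = 1.9975
Cpk = min(Cpu, Cpl) = 1.9975

1.9975


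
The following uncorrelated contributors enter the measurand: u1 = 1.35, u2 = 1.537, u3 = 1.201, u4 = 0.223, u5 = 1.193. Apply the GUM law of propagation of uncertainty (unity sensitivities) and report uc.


uc = sqrt(1.35^2 + 1.537^2 + 1.201^2 + 0.223^2 + 1.193^2)
uc = sqrt(7.100248)
uc = 2.6646

2.6646


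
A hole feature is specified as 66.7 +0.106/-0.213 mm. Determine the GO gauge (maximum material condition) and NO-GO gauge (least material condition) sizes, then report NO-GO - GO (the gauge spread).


GO = nominal - lower_tol (smallest hole = maximum material condition)
GO = 66.7 - 0.213 = 66.487
NO-GO = nominal + upper_tol (largest hole = least material condition)
NO-GO = 66.7 + 0.106 = 66.806
spread = NO-GO - GO = 66.806 - 66.487 = 0.3190

0.3190


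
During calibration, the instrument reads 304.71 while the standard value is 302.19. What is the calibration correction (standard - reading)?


Correction = standard - reading
= 302.19 - 304.71
= -2.5200

-2.5200


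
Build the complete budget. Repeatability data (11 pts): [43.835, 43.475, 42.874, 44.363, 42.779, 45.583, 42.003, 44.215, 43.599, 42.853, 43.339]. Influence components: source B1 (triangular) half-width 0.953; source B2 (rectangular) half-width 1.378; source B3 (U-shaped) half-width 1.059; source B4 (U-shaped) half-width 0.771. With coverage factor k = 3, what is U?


mean = (43.835 + 43.475 + 42.874 + 44.363 + 42.779 + 45.583 + 42.003 + 44.215 + 43.599 + 42.853 + 43.339) / 11 = 43.538
s = sqrt(sum((x - mean)^2)/(n-1)) = 0.96430835
u_A = s / sqrt(n) = 0.96430835 / sqrt(11) = 0.29074991
u_B1 = 0.953 / sqrt(6) = 0.38906062
u_B2 = 1.378 / sqrt(3) = 0.79558867
u_B3 = 1.059 / sqrt(2) = 0.74882608
u_B4 = 0.771 / sqrt(2) = 0.54517933
uc = sqrt(0.29074991^2 + 0.38906062^2 + 0.79558867^2 + 0.74882608^2 + 0.54517933^2) = 1.3140875
U = k * uc = 3 * 1.3140875
U = 3.9423

3.9423


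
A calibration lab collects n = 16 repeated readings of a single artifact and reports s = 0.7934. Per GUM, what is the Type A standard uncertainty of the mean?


u_A = s / sqrt(n)
u_A = 0.7934 / sqrt(16)
u_A = 0.7934 / 4
u_A = 0.1983

0.1983


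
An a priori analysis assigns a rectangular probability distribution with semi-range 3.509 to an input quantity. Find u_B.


u_B = half_width / sqrt(3)
u_B = 3.509 / 1.7320508
u_B = 2.0259

2.0259


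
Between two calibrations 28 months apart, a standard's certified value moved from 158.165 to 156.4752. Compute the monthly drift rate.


rate = (v2 - v1) / months
= (156.4752 - 158.165) / 28
= -1.6898 / 28
= -0.0603

-0.0603


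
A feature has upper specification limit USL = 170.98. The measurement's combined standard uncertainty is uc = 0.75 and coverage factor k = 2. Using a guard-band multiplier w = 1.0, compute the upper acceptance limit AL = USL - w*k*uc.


U = k * uc = 2 * 0.75 = 1.5
guard band g = w * U = 1.0 * 1.5 = 1.5
AL = USL - g = 170.98 - 1.5
AL = 169.4800

169.4800


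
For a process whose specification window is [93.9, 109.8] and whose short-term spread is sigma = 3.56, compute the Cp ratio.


Cp = (USL - LSL) / (6 * sigma)
= (109.8 - 93.9) / (6 * 3.56)
= 15.9000 / 21.3600
= 0.7444

0.7444


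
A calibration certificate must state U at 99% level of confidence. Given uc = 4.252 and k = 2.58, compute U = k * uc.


U = k * uc
U = 2.58 * 4.252
U = 10.9702

10.9702


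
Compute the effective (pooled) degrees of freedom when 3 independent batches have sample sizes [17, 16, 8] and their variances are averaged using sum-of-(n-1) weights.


nu = sum_i (n_i - 1)
nu = ((17 - 1) + (16 - 1) + (8 - 1))
nu = 16 + 15 + 7
nu = 38

38


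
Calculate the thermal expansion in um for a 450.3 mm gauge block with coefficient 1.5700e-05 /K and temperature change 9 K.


dL = L * alpha * dT
= 450.3 * 1.5700e-05 * 9
= 0.0636274 mm
dL_um = 0.0636274 * 1000 = 63.6274 um

63.6274


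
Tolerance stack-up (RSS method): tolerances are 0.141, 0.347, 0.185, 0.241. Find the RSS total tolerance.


RSS = sqrt(0.141^2 + 0.347^2 + 0.185^2 + 0.241^2)
= sqrt(0.232596)
= 0.4823

0.4823


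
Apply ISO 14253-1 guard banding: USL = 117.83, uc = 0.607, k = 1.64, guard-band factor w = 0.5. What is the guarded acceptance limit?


U = k * uc = 1.64 * 0.607 = 0.99548
guard band g = w * U = 0.5 * 0.99548 = 0.49774
AL = USL - g = 117.83 - 0.49774
AL = 117.3323

117.3323


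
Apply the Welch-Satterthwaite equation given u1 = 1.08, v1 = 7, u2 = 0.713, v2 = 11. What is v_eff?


uc = sqrt(u1^2 + u2^2) = sqrt(1.08^2 + 0.713^2) = 1.2941287
v_eff = uc^4 / (u1^4/v1 + u2^4/v2)
= 1.2941287^4 / (1.08^4/7 + 0.713^4/11)
= 2.8048515 / 0.21785002
v_eff = 12.8751

12.8751


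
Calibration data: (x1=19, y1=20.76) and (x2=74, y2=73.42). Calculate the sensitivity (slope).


slope = (y2 - y1) / (x2 - x1)
= (73.42 - 20.76) / (74 - 19)
= 52.6600 / 55
= 0.9575

0.9575


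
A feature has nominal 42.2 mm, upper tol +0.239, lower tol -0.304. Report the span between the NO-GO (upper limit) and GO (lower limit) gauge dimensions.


GO = nominal - lower_tol (smallest hole = maximum material condition)
GO = 42.2 - 0.304 = 41.896
NO-GO = nominal + upper_tol (largest hole = least material condition)
NO-GO = 42.2 + 0.239 = 42.439
spread = NO-GO - GO = 42.439 - 41.896 = 0.5430

0.5430


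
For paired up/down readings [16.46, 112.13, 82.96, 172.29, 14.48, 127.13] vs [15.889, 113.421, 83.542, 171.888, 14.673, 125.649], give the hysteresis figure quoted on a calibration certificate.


|16.46 - 15.889| = 0.5710
|112.13 - 113.421| = 1.2910
|82.96 - 83.542| = 0.5820
|172.29 - 171.888| = 0.4020
|14.48 - 14.673| = 0.1930
|127.13 - 125.649| = 1.4810
hysteresis = max(diffs) = 1.4810

1.4810


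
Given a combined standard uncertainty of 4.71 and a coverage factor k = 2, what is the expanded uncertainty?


U = k * uc
U = 2 * 4.71
U = 9.4200

9.4200


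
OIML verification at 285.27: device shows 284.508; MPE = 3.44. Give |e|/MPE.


e = indication - reference = 284.508 - 285.27 = -0.7620
|e| = 0.7620
ratio = |e| / MPE = 0.7620 / 3.44
ratio = 0.2215

0.2215


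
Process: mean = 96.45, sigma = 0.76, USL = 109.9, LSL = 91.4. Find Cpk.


Cpu = (USL - mean) / (3*sigma) = (109.9 - 96.45) / (3*0.76) = 5.8991
Cpl = (mean - LSL) / (3*sigma) = (96.45 - 91.4) / (3*0.76) = 2.2149
Cpk = min(Cpu, Cpl) = 2.2149

2.2149


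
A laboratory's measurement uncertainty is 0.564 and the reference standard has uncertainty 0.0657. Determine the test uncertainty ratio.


TUR = u_lab / u_ref
= 0.564 / 0.0657
= 8.5845

8.5845


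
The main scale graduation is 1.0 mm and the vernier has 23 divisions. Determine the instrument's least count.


LC = MSD / n_div
= 1.0 / 23
= 0.0435

0.0435


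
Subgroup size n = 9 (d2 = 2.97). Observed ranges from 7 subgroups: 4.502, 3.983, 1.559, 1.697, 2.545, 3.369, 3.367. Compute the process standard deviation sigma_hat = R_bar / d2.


R_bar = (4.502 + 3.983 + 1.559 + 1.697 + 2.545 + 3.369 + 3.367) / 7
R_bar = 21.022 / 7 = 3.0031429
sigma_hat = R_bar / d2 = 3.0031429 / 2.97 = 1.0112

1.0112


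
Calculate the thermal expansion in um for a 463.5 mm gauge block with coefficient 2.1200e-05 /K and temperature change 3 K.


dL = L * alpha * dT
= 463.5 * 2.1200e-05 * 3
= 0.0294786 mm
dL_um = 0.0294786 * 1000 = 29.4786 um

29.4786


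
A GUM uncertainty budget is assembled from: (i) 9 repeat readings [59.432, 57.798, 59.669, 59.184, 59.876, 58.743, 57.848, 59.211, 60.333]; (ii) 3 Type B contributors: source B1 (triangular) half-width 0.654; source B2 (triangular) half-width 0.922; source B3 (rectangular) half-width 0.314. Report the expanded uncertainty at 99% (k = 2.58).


mean = (59.432 + 57.798 + 59.669 + 59.184 + 59.876 + 58.743 + 57.848 + 59.211 + 60.333) / 9 = 59.12155556
s = sqrt(sum((x - mean)^2)/(n-1)) = 0.86326432
u_A = s / sqrt(n) = 0.86326432 / sqrt(9) = 0.28775477
u_B1 = 0.654 / sqrt(6) = 0.26699438
u_B2 = 0.922 / sqrt(6) = 0.37640492
u_B3 = 0.314 / sqrt(3) = 0.18128798
uc = sqrt(0.28775477^2 + 0.26699438^2 + 0.37640492^2 + 0.18128798^2) = 0.57326678
U = k * uc = 2.58 * 0.57326678
U = 1.4790

1.4790


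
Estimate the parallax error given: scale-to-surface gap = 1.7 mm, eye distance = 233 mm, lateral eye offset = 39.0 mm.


error = h * offset / d
= 1.7 * 39.0 / 233
= 0.2845

0.2845


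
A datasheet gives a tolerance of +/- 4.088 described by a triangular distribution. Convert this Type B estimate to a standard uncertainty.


u_B = half_width / sqrt(6)
u_B = 4.088 / 2.4494897
u_B = 1.6689

1.6689


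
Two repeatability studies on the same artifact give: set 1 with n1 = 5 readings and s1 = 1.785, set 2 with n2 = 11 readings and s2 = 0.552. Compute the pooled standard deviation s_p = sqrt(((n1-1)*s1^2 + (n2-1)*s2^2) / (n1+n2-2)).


s_p = sqrt(((n1-1)*s1^2 + (n2-1)*s2^2) / (n1+n2-2))
numerator = (5-1)*1.785^2 + (11-1)*0.552^2 = 12.7449 + 3.04704 = 15.79194
denominator = 5 + 11 - 2 = 14
s_p^2 = 15.79194 / 14 = 1.1279957
s_p = sqrt(1.1279957) = 1.0621

1.0621


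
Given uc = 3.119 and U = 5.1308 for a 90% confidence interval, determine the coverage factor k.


k = U / uc
k = 5.1308 / 3.119
k = 1.645

1.645


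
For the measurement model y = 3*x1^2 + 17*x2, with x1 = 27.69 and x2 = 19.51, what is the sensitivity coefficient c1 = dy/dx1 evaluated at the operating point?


y = 3*x1^2 + 17*x2
dy/dx1 = 2*3*x1
Evaluate at x1 = 27.69: c1 = 6 * 27.69
c1 = 166.1400

166.1400


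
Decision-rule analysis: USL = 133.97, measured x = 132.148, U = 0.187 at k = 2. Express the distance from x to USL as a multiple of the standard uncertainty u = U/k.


u = U / k = 0.187 / 2 = 0.0935
margin = |USL - x| = |133.97 - 132.148| = 1.822
z = margin / u = 1.822 / 0.0935
z = 19.4866

19.4866


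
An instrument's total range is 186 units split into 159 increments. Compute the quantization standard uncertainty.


resolution = range / divisions
resolution = 186 / 159 = 1.1698113
u_res = resolution / (2*sqrt(3))
u_res = 1.1698113 / 3.4641016
u_res = 0.3377

0.3377


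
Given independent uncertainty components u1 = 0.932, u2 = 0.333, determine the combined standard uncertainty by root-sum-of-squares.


uc = sqrt(0.932^2 + 0.333^2)
uc = sqrt(0.979513)
uc = 0.9897

0.9897


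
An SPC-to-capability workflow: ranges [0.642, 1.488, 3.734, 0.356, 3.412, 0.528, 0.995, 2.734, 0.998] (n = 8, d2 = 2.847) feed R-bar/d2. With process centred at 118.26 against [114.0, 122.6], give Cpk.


R_bar = (0.642 + 1.488 + 3.734 + 0.356 + 3.412 + 0.528 + 0.995 + 2.734 + 0.998) / 9 = 1.6541111
sigma = R_bar / d2 = 1.6541111 / 2.847 = 0.58100144
Cp = (USL - LSL)/(6*sigma) = (122.6 - 114.0)/(6*0.58100144) = 2.4670
Cpu = (122.6 - 118.26)/(3*0.58100144) = 2.4900
Cpl = (118.26 - 114.0)/(3*0.58100144) = 2.4441
Cpk = min(Cpu, Cpl) = 2.4441

2.4441


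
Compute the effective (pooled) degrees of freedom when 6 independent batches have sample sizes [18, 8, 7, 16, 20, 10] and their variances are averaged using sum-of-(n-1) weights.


nu = sum_i (n_i - 1)
nu = ((18 - 1) + (8 - 1) + (7 - 1) + (16 - 1) + (20 - 1) + (10 - 1))
nu = 17 + 7 + 6 + 15 + 19 + 9
nu = 73

73


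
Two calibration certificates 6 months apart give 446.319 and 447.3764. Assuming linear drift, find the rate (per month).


rate = (v2 - v1) / months
= (447.3764 - 446.319) / 6
= 1.0574 / 6
= 0.1762

0.1762


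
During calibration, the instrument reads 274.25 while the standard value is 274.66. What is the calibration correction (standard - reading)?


Correction = standard - reading
= 274.66 - 274.25
= 0.4100

0.4100


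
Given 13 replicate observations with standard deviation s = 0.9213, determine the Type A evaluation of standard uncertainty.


u_A = s / sqrt(n)
u_A = 0.9213 / sqrt(13)
u_A = 0.9213 / 3.6055513
u_A = 0.2555

0.2555


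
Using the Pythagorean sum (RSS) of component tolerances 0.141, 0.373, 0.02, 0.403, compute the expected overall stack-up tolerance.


RSS = sqrt(0.141^2 + 0.373^2 + 0.02^2 + 0.403^2)
= sqrt(0.321819)
= 0.5673

0.5673


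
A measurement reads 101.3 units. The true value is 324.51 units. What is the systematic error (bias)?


Systematic error = measured - true
= 101.3 - 324.51
= -223.2100

-223.2100


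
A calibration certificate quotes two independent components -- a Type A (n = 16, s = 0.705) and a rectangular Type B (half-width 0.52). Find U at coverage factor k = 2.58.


u_A = s / sqrt(n) = 0.705 / sqrt(16) = 0.17625
u_B = half_width / sqrt(3) = 0.52 / sqrt(3) = 0.30022214
uc = sqrt(u_A^2 + u_B^2) = sqrt(0.17625^2 + 0.30022214^2) = 0.34813416
U = k * uc = 2.58 * 0.34813416
U = 0.8982

0.8982


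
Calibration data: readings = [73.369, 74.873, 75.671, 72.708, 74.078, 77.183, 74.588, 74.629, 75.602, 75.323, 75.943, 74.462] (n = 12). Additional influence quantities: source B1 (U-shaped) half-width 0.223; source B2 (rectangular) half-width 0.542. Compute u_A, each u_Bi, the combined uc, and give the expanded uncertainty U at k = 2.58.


mean = (73.369 + 74.873 + 75.671 + 72.708 + 74.078 + 77.183 + 74.588 + 74.629 + 75.602 + 75.323 + 75.943 + 74.462) / 12 = 74.86908333
s = sqrt(sum((x - mean)^2)/(n-1)) = 1.1963015
u_A = s / sqrt(n) = 1.1963015 / sqrt(12) = 0.3453425
u_B1 = 0.223 / sqrt(2) = 0.15768481
u_B2 = 0.542 / sqrt(3) = 0.31292385
uc = sqrt(0.3453425^2 + 0.15768481^2 + 0.31292385^2) = 0.49198301
U = k * uc = 2.58 * 0.49198301
U = 1.2693

1.2693


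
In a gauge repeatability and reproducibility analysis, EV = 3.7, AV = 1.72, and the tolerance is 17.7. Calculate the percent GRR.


GRR = sqrt(EV^2 + AV^2) = sqrt(3.7^2 + 1.72^2) = 4.0802451
%GRR = GRR / tol * 100 = 4.0802451 / 17.7 * 100
%GRR = 23.0522

23.0522


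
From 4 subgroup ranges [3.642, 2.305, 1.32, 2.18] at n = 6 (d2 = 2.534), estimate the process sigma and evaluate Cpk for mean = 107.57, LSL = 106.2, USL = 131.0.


R_bar = (3.642 + 2.305 + 1.32 + 2.18) / 4 = 2.36175
sigma = R_bar / d2 = 2.36175 / 2.534 = 0.93202447
Cp = (USL - LSL)/(6*sigma) = (131.0 - 106.2)/(6*0.93202447) = 4.4348
Cpu = (131.0 - 107.57)/(3*0.93202447) = 8.3796
Cpl = (107.57 - 106.2)/(3*0.93202447) = 0.4900
Cpk = min(Cpu, Cpl) = 0.4900

0.4900


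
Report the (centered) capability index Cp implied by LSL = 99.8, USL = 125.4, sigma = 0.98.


Cp = (USL - LSL) / (6 * sigma)
= (125.4 - 99.8) / (6 * 0.98)
= 25.6000 / 5.8800
= 4.3537

4.3537


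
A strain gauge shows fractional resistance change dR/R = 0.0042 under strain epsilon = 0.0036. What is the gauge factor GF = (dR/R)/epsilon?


GF = (dR/R) / epsilon
= 0.0042 / 0.0036
= 1.1667

1.1667


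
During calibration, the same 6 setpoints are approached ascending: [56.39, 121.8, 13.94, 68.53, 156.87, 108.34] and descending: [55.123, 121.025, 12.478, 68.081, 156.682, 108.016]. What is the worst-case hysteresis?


|56.39 - 55.123| = 1.2670
|121.8 - 121.025| = 0.7750
|13.94 - 12.478| = 1.4620
|68.53 - 68.081| = 0.4490
|156.87 - 156.682| = 0.1880
|108.34 - 108.016| = 0.3240
hysteresis = max(diffs) = 1.4620

1.4620


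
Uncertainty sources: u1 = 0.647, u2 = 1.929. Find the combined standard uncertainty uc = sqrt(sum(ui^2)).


uc = sqrt(0.647^2 + 1.929^2)
uc = sqrt(4.13965)
uc = 2.0346

2.0346


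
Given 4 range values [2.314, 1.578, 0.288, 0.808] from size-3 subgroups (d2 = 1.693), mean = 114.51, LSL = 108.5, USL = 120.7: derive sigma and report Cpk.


R_bar = (2.314 + 1.578 + 0.288 + 0.808) / 4 = 1.247
sigma = R_bar / d2 = 1.247 / 1.693 = 0.73656232
Cp = (USL - LSL)/(6*sigma) = (120.7 - 108.5)/(6*0.73656232) = 2.7606
Cpu = (120.7 - 114.51)/(3*0.73656232) = 2.8013
Cpl = (114.51 - 108.5)/(3*0.73656232) = 2.7198
Cpk = min(Cpu, Cpl) = 2.7198

2.7198


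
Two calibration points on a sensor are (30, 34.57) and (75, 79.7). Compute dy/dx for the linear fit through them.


slope = (y2 - y1) / (x2 - x1)
= (79.7 - 34.57) / (75 - 30)
= 45.1300 / 45
= 1.0029

1.0029


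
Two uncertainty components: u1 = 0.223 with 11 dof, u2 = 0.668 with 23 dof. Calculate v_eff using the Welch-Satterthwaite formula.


uc = sqrt(u1^2 + u2^2) = sqrt(0.223^2 + 0.668^2) = 0.70423931
v_eff = uc^4 / (u1^4/v1 + u2^4/v2)
= 0.70423931^4 / (0.223^4/11 + 0.668^4/23)
= 0.24596938 / 0.008882027
v_eff = 27.6929

27.6929


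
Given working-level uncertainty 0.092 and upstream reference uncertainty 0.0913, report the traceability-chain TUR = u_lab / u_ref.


TUR = u_lab / u_ref
= 0.092 / 0.0913
= 1.0077

1.0077


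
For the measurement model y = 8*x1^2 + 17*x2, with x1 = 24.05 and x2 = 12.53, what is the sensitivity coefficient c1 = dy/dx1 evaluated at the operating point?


y = 8*x1^2 + 17*x2
dy/dx1 = 2*8*x1
Evaluate at x1 = 24.05: c1 = 16 * 24.05
c1 = 384.8000

384.8000


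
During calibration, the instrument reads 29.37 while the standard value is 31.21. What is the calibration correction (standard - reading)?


Correction = standard - reading
= 31.21 - 29.37
= 1.8400

1.8400


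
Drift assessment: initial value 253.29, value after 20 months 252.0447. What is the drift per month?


rate = (v2 - v1) / months
= (252.0447 - 253.29) / 20
= -1.2453 / 20
= -0.0623

-0.0623


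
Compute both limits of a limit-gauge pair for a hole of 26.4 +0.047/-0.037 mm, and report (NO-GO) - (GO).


GO = nominal - lower_tol (smallest hole = maximum material condition)
GO = 26.4 - 0.037 = 26.363
NO-GO = nominal + upper_tol (largest hole = least material condition)
NO-GO = 26.4 + 0.047 = 26.447
spread = NO-GO - GO = 26.447 - 26.363 = 0.0840

0.0840


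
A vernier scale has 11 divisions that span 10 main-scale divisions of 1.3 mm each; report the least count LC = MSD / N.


LC = MSD / n_div
= 1.3 / 11
= 0.1182

0.1182


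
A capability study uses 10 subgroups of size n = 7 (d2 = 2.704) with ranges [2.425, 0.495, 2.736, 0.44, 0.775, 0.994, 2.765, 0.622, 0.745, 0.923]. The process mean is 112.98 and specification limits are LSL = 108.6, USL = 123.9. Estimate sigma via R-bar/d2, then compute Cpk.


R_bar = (2.425 + 0.495 + 2.736 + 0.44 + 0.775 + 0.994 + 2.765 + 0.622 + 0.745 + 0.923) / 10 = 1.292
sigma = R_bar / d2 = 1.292 / 2.704 = 0.47781065
Cp = (USL - LSL)/(6*sigma) = (123.9 - 108.6)/(6*0.47781065) = 5.3368
Cpu = (123.9 - 112.98)/(3*0.47781065) = 7.6181
Cpl = (112.98 - 108.6)/(3*0.47781065) = 3.0556
Cpk = min(Cpu, Cpl) = 3.0556

3.0556


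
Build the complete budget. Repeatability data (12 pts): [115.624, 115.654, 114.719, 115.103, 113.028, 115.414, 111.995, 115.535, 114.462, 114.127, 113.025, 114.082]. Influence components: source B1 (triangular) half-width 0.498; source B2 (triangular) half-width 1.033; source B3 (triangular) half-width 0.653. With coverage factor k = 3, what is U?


mean = (115.624 + 115.654 + 114.719 + 115.103 + 113.028 + 115.414 + 111.995 + 115.535 + 114.462 + 114.127 + 113.025 + 114.082) / 12 = 114.3973333
s = sqrt(sum((x - mean)^2)/(n-1)) = 1.195428
u_A = s / sqrt(n) = 1.195428 / sqrt(12) = 0.34509034
u_B1 = 0.498 / sqrt(6) = 0.20330765
u_B2 = 1.033 / sqrt(6) = 0.42172048
u_B3 = 0.653 / sqrt(6) = 0.26658613
uc = sqrt(0.34509034^2 + 0.20330765^2 + 0.42172048^2 + 0.26658613^2) = 0.63979502
U = k * uc = 3 * 0.63979502
U = 1.9194

1.9194


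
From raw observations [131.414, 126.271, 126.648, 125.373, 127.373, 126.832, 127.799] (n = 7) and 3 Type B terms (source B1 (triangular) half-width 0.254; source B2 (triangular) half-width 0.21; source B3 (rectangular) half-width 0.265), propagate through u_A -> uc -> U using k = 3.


mean = (131.414 + 126.271 + 126.648 + 125.373 + 127.373 + 126.832 + 127.799) / 7 = 127.3871429
s = sqrt(sum((x - mean)^2)/(n-1)) = 1.9383183
u_A = s / sqrt(n) = 1.9383183 / sqrt(7) = 0.73261545
u_B1 = 0.254 / sqrt(6) = 0.10369507
u_B2 = 0.21 / sqrt(6) = 0.085732141
u_B3 = 0.265 / sqrt(3) = 0.15299782
uc = sqrt(0.73261545^2 + 0.10369507^2 + 0.085732141^2 + 0.15299782^2) = 0.76041857
U = k * uc = 3 * 0.76041857
U = 2.2813

2.2813


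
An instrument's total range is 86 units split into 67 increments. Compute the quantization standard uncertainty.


resolution = range / divisions
resolution = 86 / 67 = 1.2835821
u_res = resolution / (2*sqrt(3))
u_res = 1.2835821 / 3.4641016
u_res = 0.3705

0.3705


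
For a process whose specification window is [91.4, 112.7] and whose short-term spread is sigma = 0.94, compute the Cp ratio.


Cp = (USL - LSL) / (6 * sigma)
= (112.7 - 91.4) / (6 * 0.94)
= 21.3000 / 5.6400
= 3.7766

3.7766


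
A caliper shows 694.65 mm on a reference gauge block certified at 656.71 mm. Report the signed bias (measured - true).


Systematic error = measured - true
= 694.65 - 656.71
= 37.9400

37.9400


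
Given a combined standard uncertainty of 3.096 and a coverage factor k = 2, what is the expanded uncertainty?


U = k * uc
U = 2 * 3.096
U = 6.1920

6.1920


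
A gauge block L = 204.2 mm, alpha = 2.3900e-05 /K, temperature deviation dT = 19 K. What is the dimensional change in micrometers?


dL = L * alpha * dT
= 204.2 * 2.3900e-05 * 19
= 0.0927272 mm
dL_um = 0.0927272 * 1000 = 92.7272 um

92.7272


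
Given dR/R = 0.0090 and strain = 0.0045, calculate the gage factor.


GF = (dR/R) / epsilon
= 0.0090 / 0.0045
= 2.0000

2.0000


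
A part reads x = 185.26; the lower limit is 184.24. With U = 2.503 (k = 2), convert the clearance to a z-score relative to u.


u = U / k = 2.503 / 2 = 1.2515
margin = |LSL - x| = |184.24 - 185.26| = 1.02
z = margin / u = 1.02 / 1.2515
z = 0.8150

0.8150


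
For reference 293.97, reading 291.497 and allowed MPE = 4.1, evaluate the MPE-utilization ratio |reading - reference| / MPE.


e = indication - reference = 291.497 - 293.97 = -2.4730
|e| = 2.4730
ratio = |e| / MPE = 2.4730 / 4.1
ratio = 0.6032

0.6032


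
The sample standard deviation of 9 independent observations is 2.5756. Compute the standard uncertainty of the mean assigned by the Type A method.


u_A = s / sqrt(n)
u_A = 2.5756 / sqrt(9)
u_A = 2.5756 / 3
u_A = 0.8585

0.8585


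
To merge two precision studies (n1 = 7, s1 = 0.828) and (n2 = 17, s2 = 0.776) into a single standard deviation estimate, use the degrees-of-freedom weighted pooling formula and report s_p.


s_p = sqrt(((n1-1)*s1^2 + (n2-1)*s2^2) / (n1+n2-2))
numerator = (7-1)*0.828^2 + (17-1)*0.776^2 = 4.113504 + 9.634816 = 13.74832
denominator = 7 + 17 - 2 = 22
s_p^2 = 13.74832 / 22 = 0.62492364
s_p = sqrt(0.62492364) = 0.7905

0.7905


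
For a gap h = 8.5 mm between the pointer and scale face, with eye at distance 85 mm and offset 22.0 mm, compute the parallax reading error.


error = h * offset / d
= 8.5 * 22.0 / 85
= 2.2000

2.2000


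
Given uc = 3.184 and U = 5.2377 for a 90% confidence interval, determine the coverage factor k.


k = U / uc
k = 5.2377 / 3.184
k = 1.645

1.645


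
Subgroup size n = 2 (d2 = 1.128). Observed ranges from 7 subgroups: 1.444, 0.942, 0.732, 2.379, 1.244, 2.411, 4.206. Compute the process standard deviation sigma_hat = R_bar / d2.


R_bar = (1.444 + 0.942 + 0.732 + 2.379 + 1.244 + 2.411 + 4.206) / 7
R_bar = 13.358 / 7 = 1.9082857
sigma_hat = R_bar / d2 = 1.9082857 / 1.128 = 1.6917

1.6917


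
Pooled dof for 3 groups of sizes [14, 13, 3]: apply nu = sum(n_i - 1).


nu = sum_i (n_i - 1)
nu = ((14 - 1) + (13 - 1) + (3 - 1))
nu = 13 + 12 + 2
nu = 27

27


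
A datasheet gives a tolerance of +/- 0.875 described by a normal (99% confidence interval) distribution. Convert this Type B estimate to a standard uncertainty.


u_B = half_width / 2.576
u_B = 0.875 / 2.576
u_B = 0.3397

0.3397


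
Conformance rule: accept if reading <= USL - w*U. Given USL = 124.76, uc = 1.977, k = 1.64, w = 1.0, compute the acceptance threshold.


U = k * uc = 1.64 * 1.977 = 3.24228
guard band g = w * U = 1.0 * 3.24228 = 3.24228
AL = USL - g = 124.76 - 3.24228
AL = 121.5177

121.5177


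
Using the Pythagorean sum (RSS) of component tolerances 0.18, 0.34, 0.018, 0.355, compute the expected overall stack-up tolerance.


RSS = sqrt(0.18^2 + 0.34^2 + 0.018^2 + 0.355^2)
= sqrt(0.274349)
= 0.5238

0.5238


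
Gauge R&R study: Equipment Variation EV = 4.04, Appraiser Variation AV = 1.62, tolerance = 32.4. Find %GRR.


GRR = sqrt(EV^2 + AV^2) = sqrt(4.04^2 + 1.62^2) = 4.3527003
%GRR = GRR / tol * 100 = 4.3527003 / 32.4 * 100
%GRR = 13.4343

13.4343


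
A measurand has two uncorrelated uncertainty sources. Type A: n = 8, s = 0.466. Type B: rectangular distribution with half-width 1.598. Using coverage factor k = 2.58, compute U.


u_A = s / sqrt(n) = 0.466 / sqrt(8) = 0.16475588
u_B = half_width / sqrt(3) = 1.598 / sqrt(3) = 0.92260573
uc = sqrt(u_A^2 + u_B^2) = sqrt(0.16475588^2 + 0.92260573^2) = 0.93720106
U = k * uc = 2.58 * 0.93720106
U = 2.4180

2.4180


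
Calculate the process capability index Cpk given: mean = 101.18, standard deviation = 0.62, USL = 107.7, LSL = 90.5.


Cpu = (USL - mean) / (3*sigma) = (107.7 - 101.18) / (3*0.62) = 3.5054
Cpl = (mean - LSL) / (3*sigma) = (101.18 - 90.5) / (3*0.62) = 5.7419
Cpk = min(Cpu, Cpl) = 3.5054

3.5054


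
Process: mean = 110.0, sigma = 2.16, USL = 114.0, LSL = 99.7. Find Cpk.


Cpu = (USL - mean) / (3*sigma) = (114.0 - 110.0) / (3*2.16) = 0.6173
Cpl = (mean - LSL) / (3*sigma) = (110.0 - 99.7) / (3*2.16) = 1.5895
Cpk = min(Cpu, Cpl) = 0.6173

0.6173


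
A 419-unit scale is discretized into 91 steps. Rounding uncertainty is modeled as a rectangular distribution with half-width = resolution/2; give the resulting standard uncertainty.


resolution = range / divisions
resolution = 419 / 91 = 4.6043956
u_res = resolution / (2*sqrt(3))
u_res = 4.6043956 / 3.4641016
u_res = 1.3292

1.3292


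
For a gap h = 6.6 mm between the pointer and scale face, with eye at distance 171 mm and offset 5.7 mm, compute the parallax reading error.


error = h * offset / d
= 6.6 * 5.7 / 171
= 0.2200

0.2200


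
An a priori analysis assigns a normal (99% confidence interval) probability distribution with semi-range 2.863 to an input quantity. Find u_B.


u_B = half_width / 2.576
u_B = 2.863 / 2.576
u_B = 1.1114

1.1114


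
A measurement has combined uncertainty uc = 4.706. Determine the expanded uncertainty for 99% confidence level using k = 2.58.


U = k * uc
U = 2.58 * 4.706
U = 12.1415

12.1415


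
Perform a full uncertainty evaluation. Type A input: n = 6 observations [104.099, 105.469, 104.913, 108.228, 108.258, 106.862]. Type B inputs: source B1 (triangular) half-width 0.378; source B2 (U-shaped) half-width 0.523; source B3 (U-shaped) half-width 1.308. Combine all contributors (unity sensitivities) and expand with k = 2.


mean = (104.099 + 105.469 + 104.913 + 108.228 + 108.258 + 106.862) / 6 = 106.3048333
s = sqrt(sum((x - mean)^2)/(n-1)) = 1.750736
u_A = s / sqrt(n) = 1.750736 / sqrt(6) = 0.71473498
u_B1 = 0.378 / sqrt(6) = 0.15431785
u_B2 = 0.523 / sqrt(2) = 0.36981685
u_B3 = 1.308 / sqrt(2) = 0.92489567
uc = sqrt(0.71473498^2 + 0.15431785^2 + 0.36981685^2 + 0.92489567^2) = 1.2356604
U = k * uc = 2 * 1.2356604
U = 2.4713

2.4713


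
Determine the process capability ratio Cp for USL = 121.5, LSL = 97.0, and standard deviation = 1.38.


Cp = (USL - LSL) / (6 * sigma)
= (121.5 - 97.0) / (6 * 1.38)
= 24.5000 / 8.2800
= 2.9589

2.9589


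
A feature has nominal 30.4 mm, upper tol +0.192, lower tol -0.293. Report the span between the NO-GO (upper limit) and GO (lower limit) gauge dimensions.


GO = nominal - lower_tol (smallest hole = maximum material condition)
GO = 30.4 - 0.293 = 30.107
NO-GO = nominal + upper_tol (largest hole = least material condition)
NO-GO = 30.4 + 0.192 = 30.592
spread = NO-GO - GO = 30.592 - 30.107 = 0.4850

0.4850


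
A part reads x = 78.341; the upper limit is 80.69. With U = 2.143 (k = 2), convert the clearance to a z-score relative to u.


u = U / k = 2.143 / 2 = 1.0715
margin = |USL - x| = |80.69 - 78.341| = 2.349
z = margin / u = 2.349 / 1.0715
z = 2.1923

2.1923


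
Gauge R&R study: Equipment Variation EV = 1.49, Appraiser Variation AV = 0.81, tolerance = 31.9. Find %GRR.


GRR = sqrt(EV^2 + AV^2) = sqrt(1.49^2 + 0.81^2) = 1.6959363
%GRR = GRR / tol * 100 = 1.6959363 / 31.9 * 100
%GRR = 5.3164

5.3164


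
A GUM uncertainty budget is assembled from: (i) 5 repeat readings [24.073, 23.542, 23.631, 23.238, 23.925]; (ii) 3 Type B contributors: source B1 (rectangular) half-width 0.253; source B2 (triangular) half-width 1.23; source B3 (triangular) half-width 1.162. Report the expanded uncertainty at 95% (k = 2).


mean = (24.073 + 23.542 + 23.631 + 23.238 + 23.925) / 5 = 23.6818
s = sqrt(sum((x - mean)^2)/(n-1)) = 0.32835453
u_A = s / sqrt(n) = 0.32835453 / sqrt(5) = 0.14684461
u_B1 = 0.253 / sqrt(3) = 0.14606962
u_B2 = 1.23 / sqrt(6) = 0.5021454
u_B3 = 1.162 / sqrt(6) = 0.47438451
uc = sqrt(0.14684461^2 + 0.14606962^2 + 0.5021454^2 + 0.47438451^2) = 0.72117289
U = k * uc = 2 * 0.72117289
U = 1.4423

1.4423


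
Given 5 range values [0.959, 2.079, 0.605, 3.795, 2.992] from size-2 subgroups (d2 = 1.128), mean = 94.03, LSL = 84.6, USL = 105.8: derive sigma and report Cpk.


R_bar = (0.959 + 2.079 + 0.605 + 3.795 + 2.992) / 5 = 2.086
sigma = R_bar / d2 = 2.086 / 1.128 = 1.8492908
Cp = (USL - LSL)/(6*sigma) = (105.8 - 84.6)/(6*1.8492908) = 1.9106
Cpu = (105.8 - 94.03)/(3*1.8492908) = 2.1215
Cpl = (94.03 - 84.6)/(3*1.8492908) = 1.6998
Cpk = min(Cpu, Cpl) = 1.6998

1.6998


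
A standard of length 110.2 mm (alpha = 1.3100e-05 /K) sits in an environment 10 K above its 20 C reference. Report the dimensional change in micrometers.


dL = L * alpha * dT
= 110.2 * 1.3100e-05 * 10
= 0.0144362 mm
dL_um = 0.0144362 * 1000 = 14.4362 um

14.4362


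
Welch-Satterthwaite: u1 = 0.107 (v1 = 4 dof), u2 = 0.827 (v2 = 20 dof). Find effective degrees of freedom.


uc = sqrt(u1^2 + u2^2) = sqrt(0.107^2 + 0.827^2) = 0.83389328
v_eff = uc^4 / (u1^4/v1 + u2^4/v2)
= 0.83389328^4 / (0.107^4/4 + 0.827^4/20)
= 0.48355057 / 0.023420714
v_eff = 20.6463

20.6463


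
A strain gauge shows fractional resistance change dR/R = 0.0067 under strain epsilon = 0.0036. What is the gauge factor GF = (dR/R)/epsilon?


GF = (dR/R) / epsilon
= 0.0067 / 0.0036
= 1.8611

1.8611


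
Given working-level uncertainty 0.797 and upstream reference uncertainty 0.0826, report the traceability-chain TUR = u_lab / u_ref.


TUR = u_lab / u_ref
= 0.797 / 0.0826
= 9.6489

9.6489


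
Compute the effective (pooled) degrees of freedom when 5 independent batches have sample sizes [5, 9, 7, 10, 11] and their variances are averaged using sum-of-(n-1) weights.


nu = sum_i (n_i - 1)
nu = ((5 - 1) + (9 - 1) + (7 - 1) + (10 - 1) + (11 - 1))
nu = 4 + 8 + 6 + 9 + 10
nu = 37

37


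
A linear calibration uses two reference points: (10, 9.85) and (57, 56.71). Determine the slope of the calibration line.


slope = (y2 - y1) / (x2 - x1)
= (56.71 - 9.85) / (57 - 10)
= 46.8600 / 47
= 0.9970

0.9970


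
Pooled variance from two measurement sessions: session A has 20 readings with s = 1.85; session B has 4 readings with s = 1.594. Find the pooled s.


s_p = sqrt(((n1-1)*s1^2 + (n2-1)*s2^2) / (n1+n2-2))
numerator = (20-1)*1.85^2 + (4-1)*1.594^2 = 65.0275 + 7.622508 = 72.650008
denominator = 20 + 4 - 2 = 22
s_p^2 = 72.650008 / 22 = 3.3022731
s_p = sqrt(3.3022731) = 1.8172

1.8172


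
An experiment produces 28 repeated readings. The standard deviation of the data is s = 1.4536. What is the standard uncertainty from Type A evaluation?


u_A = s / sqrt(n)
u_A = 1.4536 / sqrt(28)
u_A = 1.4536 / 5.2915026
u_A = 0.2747

0.2747


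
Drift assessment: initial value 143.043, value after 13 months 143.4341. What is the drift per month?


rate = (v2 - v1) / months
= (143.4341 - 143.043) / 13
= 0.3911 / 13
= 0.0301

0.0301


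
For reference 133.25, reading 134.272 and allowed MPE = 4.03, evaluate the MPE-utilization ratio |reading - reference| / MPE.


e = indication - reference = 134.272 - 133.25 = 1.0220
|e| = 1.0220
ratio = |e| / MPE = 1.0220 / 4.03
ratio = 0.2536

0.2536


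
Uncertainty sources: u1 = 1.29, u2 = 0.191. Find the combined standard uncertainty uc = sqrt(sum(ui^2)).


uc = sqrt(1.29^2 + 0.191^2)
uc = sqrt(1.700581)
uc = 1.3041

1.3041


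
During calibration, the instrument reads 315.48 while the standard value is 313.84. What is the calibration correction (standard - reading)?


Correction = standard - reading
= 313.84 - 315.48
= -1.6400

-1.6400


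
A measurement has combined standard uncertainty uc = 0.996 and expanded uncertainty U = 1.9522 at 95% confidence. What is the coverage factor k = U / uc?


k = U / uc
k = 1.9522 / 0.996
k = 1.96

1.96


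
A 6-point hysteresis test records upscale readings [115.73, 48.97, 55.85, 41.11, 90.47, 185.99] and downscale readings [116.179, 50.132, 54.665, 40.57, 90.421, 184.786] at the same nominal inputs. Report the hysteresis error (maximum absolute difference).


|115.73 - 116.179| = 0.4490
|48.97 - 50.132| = 1.1620
|55.85 - 54.665| = 1.1850
|41.11 - 40.57| = 0.5400
|90.47 - 90.421| = 0.0490
|185.99 - 184.786| = 1.2040
hysteresis = max(diffs) = 1.2040

1.2040


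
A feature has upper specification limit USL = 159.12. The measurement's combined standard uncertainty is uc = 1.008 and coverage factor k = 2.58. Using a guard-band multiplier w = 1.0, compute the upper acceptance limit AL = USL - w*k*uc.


U = k * uc = 2.58 * 1.008 = 2.60064
guard band g = w * U = 1.0 * 2.60064 = 2.60064
AL = USL - g = 159.12 - 2.60064
AL = 156.5194

156.5194


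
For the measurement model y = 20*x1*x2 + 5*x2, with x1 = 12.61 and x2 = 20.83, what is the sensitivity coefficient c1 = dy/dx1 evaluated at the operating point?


y = 20*x1*x2 + 5*x2
dy/dx1 = 20*x2
Evaluate at x2 = 20.83: c1 = 20 * 20.83
c1 = 416.6000

416.6000


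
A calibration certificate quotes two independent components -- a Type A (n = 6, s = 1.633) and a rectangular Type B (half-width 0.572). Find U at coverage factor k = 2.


u_A = s / sqrt(n) = 1.633 / sqrt(6) = 0.66666946
u_B = half_width / sqrt(3) = 0.572 / sqrt(3) = 0.33024435
uc = sqrt(u_A^2 + u_B^2) = sqrt(0.66666946^2 + 0.33024435^2) = 0.74398219
U = k * uc = 2 * 0.74398219
U = 1.4880

1.4880


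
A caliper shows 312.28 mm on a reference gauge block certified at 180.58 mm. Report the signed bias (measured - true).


Systematic error = measured - true
= 312.28 - 180.58
= 131.7000

131.7000


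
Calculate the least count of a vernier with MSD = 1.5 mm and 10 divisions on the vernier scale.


LC = MSD / n_div
= 1.5 / 10
= 0.1500

0.1500


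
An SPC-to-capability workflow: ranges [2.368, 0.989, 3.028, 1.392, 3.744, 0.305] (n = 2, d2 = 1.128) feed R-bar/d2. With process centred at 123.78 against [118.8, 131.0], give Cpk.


R_bar = (2.368 + 0.989 + 3.028 + 1.392 + 3.744 + 0.305) / 6 = 1.971
sigma = R_bar / d2 = 1.971 / 1.128 = 1.7473404
Cp = (USL - LSL)/(6*sigma) = (131.0 - 118.8)/(6*1.7473404) = 1.1637
Cpu = (131.0 - 123.78)/(3*1.7473404) = 1.3773
Cpl = (123.78 - 118.8)/(3*1.7473404) = 0.9500
Cpk = min(Cpu, Cpl) = 0.9500

0.9500


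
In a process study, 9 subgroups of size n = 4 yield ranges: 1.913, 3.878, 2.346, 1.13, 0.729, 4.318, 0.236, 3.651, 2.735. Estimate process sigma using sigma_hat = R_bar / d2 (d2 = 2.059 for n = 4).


R_bar = (1.913 + 3.878 + 2.346 + 1.13 + 0.729 + 4.318 + 0.236 + 3.651 + 2.735) / 9
R_bar = 20.936 / 9 = 2.3262222
sigma_hat = R_bar / d2 = 2.3262222 / 2.059 = 1.1298

1.1298


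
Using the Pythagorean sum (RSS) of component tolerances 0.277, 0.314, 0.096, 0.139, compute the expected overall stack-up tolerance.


RSS = sqrt(0.277^2 + 0.314^2 + 0.096^2 + 0.139^2)
= sqrt(0.203862)
= 0.4515

0.4515
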